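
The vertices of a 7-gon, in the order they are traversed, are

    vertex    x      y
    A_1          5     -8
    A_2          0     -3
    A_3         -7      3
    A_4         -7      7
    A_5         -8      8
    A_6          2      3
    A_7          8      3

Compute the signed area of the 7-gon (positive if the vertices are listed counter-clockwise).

Apply Gauss's area formula: 2A = Σ (x_i·y_{i+1} − x_{i+1}·y_i), indices taken mod 7.
Σ = (-15) + (-21) + (-28) + (0) + (-40) + (-18) + (-79) = -201
Signed area = Σ/2 = -100.5 (negative ⇒ clockwise traversal).

-100.5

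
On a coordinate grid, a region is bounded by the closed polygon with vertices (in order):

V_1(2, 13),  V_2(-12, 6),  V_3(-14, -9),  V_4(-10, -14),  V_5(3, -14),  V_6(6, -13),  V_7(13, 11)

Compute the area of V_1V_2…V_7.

537.5

Σ = (168) + (192) + (106) + (182) + (45) + (235) + (147) = 1075
Area = |Σ|/2 = 537.5.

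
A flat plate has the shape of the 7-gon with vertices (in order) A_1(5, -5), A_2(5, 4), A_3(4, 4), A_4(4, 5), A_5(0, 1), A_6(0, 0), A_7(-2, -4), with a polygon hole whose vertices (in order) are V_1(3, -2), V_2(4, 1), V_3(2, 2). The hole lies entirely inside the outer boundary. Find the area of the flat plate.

Outer boundary:
Σ = (45) + (4) + (4) + (4) + (0) + (0) + (30) = 87
Area = |Σ|/2 = 43.5.
Hole:
Σ = (11) + (6) + (-10) = 7
Area = |Σ|/2 = 3.5.
Net area = 43.5 − 3.5 = 40.

40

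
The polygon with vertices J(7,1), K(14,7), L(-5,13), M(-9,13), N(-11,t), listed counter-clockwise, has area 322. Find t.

-13

Write out the shoelace sum; only the two edges meeting at N involve t:
2·Area = [((-9)·t − (-11)·13) + ((-11)·1 − 7·t)] + 304
       = -16·t + 436 = 644
⇒ t = -13.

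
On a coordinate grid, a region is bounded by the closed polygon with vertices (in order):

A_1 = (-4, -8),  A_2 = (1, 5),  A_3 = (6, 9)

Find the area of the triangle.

Σ = (-12) + (-21) + (-12) = -45
Area = |Σ|/2 = 22.5.

22.5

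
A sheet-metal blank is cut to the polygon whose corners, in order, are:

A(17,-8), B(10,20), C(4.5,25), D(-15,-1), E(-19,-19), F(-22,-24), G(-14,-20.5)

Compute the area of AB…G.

915

Cross-terms: 420, 160, 370.5, 266, 38, 115, 460.5  ⇒  Σ = 1830
Area = |Σ|/2 = 915.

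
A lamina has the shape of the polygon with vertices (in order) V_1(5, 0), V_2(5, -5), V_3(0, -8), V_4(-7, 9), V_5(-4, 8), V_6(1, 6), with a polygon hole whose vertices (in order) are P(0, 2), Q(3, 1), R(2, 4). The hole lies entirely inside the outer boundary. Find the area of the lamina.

97.5

Outer boundary:
Apply Gauss's area formula: 2A = Σ (x_i·y_{i+1} − x_{i+1}·y_i), indices taken mod 6.
V_1→V_2: (5)(-5) − (5)(0) = -25
V_2→V_3: (5)(-8) − (0)(-5) = -40
V_3→V_4: (0)(9) − (-7)(-8) = -56
V_4→V_5: (-7)(8) − (-4)(9) = -20
V_5→V_6: (-4)(6) − (1)(8) = -32
V_6→V_1: (1)(0) − (5)(6) = -30
Σ = -203
Area = |Σ|/2 = 101.5.
Hole:
Σ = (-6) + (10) + (4) = 8
Area = |Σ|/2 = 4.
Net area = 101.5 − 4 = 97.5.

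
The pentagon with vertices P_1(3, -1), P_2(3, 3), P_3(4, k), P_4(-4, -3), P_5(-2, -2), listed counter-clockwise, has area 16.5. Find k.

The doubled signed area Σ (x_i y_{i+1} − x_{i+1} y_i) is linear in k.
With k=0 it equals -2; the coefficient of k is 7 (from the two edges through P_3).
So 7·k + -2 = 2·16.5 = 33 ⇒ k = 5.

5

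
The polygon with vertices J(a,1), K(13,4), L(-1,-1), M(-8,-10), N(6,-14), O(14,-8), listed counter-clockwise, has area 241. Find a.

14

The doubled signed area Σ (x_i y_{i+1} − x_{i+1} y_i) is linear in a.
With a=0 it equals 314; the coefficient of a is 12 (from the two edges through J).
So 12·a + 314 = 2·241 = 482 ⇒ a = 14.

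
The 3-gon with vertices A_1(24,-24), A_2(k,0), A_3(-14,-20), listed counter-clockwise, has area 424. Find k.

The doubled signed area Σ (x_i y_{i+1} − x_{i+1} y_i) is linear in k.
With k=0 it equals 816; the coefficient of k is 4 (from the two edges through A_2).
So 4·k + 816 = 2·424 = 848 ⇒ k = 8.

8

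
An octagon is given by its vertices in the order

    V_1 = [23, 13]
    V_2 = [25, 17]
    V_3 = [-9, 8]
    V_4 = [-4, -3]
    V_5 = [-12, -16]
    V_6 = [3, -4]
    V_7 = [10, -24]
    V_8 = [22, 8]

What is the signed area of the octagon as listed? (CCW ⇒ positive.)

V_1→V_2: (23)(17) − (25)(13) = 66
V_2→V_3: (25)(8) − (-9)(17) = 353
V_3→V_4: (-9)(-3) − (-4)(8) = 59
V_4→V_5: (-4)(-16) − (-12)(-3) = 28
V_5→V_6: (-12)(-4) − (3)(-16) = 96
V_6→V_7: (3)(-24) − (10)(-4) = -32
V_7→V_8: (10)(8) − (22)(-24) = 608
V_8→V_1: (22)(13) − (23)(8) = 102
Σ = 1280
Signed area = Σ/2 = 640 (positive ⇒ counter-clockwise traversal).

640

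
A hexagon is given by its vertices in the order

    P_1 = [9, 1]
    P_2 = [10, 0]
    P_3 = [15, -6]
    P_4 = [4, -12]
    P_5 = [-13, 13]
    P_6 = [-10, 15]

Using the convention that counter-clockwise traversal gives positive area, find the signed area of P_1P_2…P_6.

Apply the shoelace formula: 2A = Σ (x_i·y_{i+1} − x_{i+1}·y_i), indices taken mod 6.
Cross-terms: -10, -60, -156, -104, -65, -145  ⇒  Σ = -540
Signed area = Σ/2 = -270 (negative ⇒ clockwise traversal).

-270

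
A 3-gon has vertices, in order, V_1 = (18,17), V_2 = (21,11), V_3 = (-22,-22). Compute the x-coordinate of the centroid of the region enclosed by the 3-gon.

Apply Gauss's area formula. First the cross-terms c_i = x_i·y_{i+1} − x_{i+1}·y_i:
  -159, -220, 22  ⇒  2A = -357, A = -178.5.
Then Σ (x_i + x_{i+1})·c_i = -6069, so x̄ = -6069 / (6·(-178.5)) = 17/3.

17/3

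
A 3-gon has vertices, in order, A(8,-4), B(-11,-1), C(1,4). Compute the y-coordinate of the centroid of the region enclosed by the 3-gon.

Apply the surveyor's formula. First the cross-terms c_i = x_i·y_{i+1} − x_{i+1}·y_i:
  -52, -43, -36  ⇒  2A = -131, A = -65.5.
Then Σ (y_i + y_{i+1})·c_i = 131, so ȳ = 131 / (6·(-65.5)) = -1/3.

-1/3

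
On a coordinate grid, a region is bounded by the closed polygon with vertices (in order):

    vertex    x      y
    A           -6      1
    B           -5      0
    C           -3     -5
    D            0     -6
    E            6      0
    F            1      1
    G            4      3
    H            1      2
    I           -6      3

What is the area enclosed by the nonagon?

60.5

Cross-terms: 5, 25, 18, 36, 6, -1, 5, 15, 12  ⇒  Σ = 121
Area = |Σ|/2 = 60.5.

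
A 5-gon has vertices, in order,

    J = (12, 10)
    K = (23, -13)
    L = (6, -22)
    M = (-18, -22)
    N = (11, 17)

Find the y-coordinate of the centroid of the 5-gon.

Apply the shoelace (surveyor's) formula. First the cross-terms c_i = x_i·y_{i+1} − x_{i+1}·y_i:
  -386, -428, -528, -64, -94  ⇒  2A = -1500, A = -750.
Then Σ (y_i + y_{i+1})·c_i = 37152, so ȳ = 37152 / (6·(-750)) = -8.256.

-8.256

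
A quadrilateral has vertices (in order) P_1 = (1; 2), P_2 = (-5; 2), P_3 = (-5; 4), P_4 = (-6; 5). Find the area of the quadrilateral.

8

Apply the surveyor's formula: 2A = Σ (x_i·y_{i+1} − x_{i+1}·y_i), indices taken mod 4.
Σ = (12) + (-10) + (-1) + (-17) = -16
Area = |Σ|/2 = 8.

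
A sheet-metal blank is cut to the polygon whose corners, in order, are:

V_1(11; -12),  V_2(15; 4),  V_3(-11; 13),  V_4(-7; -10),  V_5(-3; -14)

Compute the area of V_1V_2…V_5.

461

Apply the shoelace (surveyor's) formula: 2A = Σ (x_i·y_{i+1} − x_{i+1}·y_i), indices taken mod 5.
V_1→V_2: (11)(4) − (15)(-12) = 224
V_2→V_3: (15)(13) − (-11)(4) = 239
V_3→V_4: (-11)(-10) − (-7)(13) = 201
V_4→V_5: (-7)(-14) − (-3)(-10) = 68
V_5→V_1: (-3)(-12) − (11)(-14) = 190
Σ = 922
Area = |Σ|/2 = 461.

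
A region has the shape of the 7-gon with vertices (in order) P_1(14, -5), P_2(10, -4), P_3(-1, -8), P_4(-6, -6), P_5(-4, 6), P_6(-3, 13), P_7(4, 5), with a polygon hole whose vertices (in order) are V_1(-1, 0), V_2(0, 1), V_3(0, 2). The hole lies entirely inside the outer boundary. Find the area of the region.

Outer boundary:
P_1→P_2: (14)(-4) − (10)(-5) = -6
P_2→P_3: (10)(-8) − (-1)(-4) = -84
P_3→P_4: (-1)(-6) − (-6)(-8) = -42
P_4→P_5: (-6)(6) − (-4)(-6) = -60
P_5→P_6: (-4)(13) − (-3)(6) = -34
P_6→P_7: (-3)(5) − (4)(13) = -67
P_7→P_1: (4)(-5) − (14)(5) = -90
Σ = -383
Area = |Σ|/2 = 191.5.
Hole:
Apply the shoelace (surveyor's) formula: 2A = Σ (x_i·y_{i+1} − x_{i+1}·y_i), indices taken mod 3.
V_1→V_2: (-1)(1) − (0)(0) = -1
V_2→V_3: (0)(2) − (0)(1) = 0
V_3→V_1: (0)(0) − (-1)(2) = 2
Σ = 1
Area = |Σ|/2 = 0.5.
Net area = 191.5 − 0.5 = 191.

191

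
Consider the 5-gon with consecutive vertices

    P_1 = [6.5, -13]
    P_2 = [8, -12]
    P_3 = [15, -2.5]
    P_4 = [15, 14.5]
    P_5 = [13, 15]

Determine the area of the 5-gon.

105.5

Cross-terms: 26, 160, 255, 36.5, -266.5  ⇒  Σ = 211
Area = |Σ|/2 = 105.5.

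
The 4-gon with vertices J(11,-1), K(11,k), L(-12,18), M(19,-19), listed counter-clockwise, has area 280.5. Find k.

Write out the shoelace sum; only the two edges meeting at K involve k:
2·Area = [(11·k − 11·(-1)) + (11·18 − (-12)·k)] + 76
       = 23·k + 285 = 561
⇒ k = 12.

12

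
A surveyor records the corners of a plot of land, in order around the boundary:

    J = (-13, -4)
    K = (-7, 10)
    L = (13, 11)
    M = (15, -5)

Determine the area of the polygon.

Apply the shoelace formula: 2A = Σ (x_i·y_{i+1} − x_{i+1}·y_i), indices taken mod 4.
Σ = (-158) + (-207) + (-230) + (-125) = -720
Area = |Σ|/2 = 360.

360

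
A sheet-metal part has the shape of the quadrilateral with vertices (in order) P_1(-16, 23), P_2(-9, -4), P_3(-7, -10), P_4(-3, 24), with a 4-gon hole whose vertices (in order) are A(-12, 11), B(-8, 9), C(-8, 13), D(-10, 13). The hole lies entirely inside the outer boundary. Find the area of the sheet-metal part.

Outer boundary:
Apply Gauss's area formula: 2A = Σ (x_i·y_{i+1} − x_{i+1}·y_i), indices taken mod 4.
Σ = (271) + (62) + (-198) + (315) = 450
Area = |Σ|/2 = 225.
Hole:
Apply the shoelace formula: 2A = Σ (x_i·y_{i+1} − x_{i+1}·y_i), indices taken mod 4.
Σ = (-20) + (-32) + (26) + (46) = 20
Area = |Σ|/2 = 10.
Net area = 225 − 10 = 215.

215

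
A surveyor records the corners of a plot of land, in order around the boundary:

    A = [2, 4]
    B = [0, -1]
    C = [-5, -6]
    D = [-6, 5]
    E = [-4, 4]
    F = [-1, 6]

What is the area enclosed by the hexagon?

54

Apply the shoelace (surveyor's) formula: 2A = Σ (x_i·y_{i+1} − x_{i+1}·y_i), indices taken mod 6.
Σ = (-2) + (-5) + (-61) + (-4) + (-20) + (-16) = -108
Area = |Σ|/2 = 54.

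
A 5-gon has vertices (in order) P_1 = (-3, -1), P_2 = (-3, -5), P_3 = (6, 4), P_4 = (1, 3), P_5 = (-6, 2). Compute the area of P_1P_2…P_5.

Apply the shoelace formula: 2A = Σ (x_i·y_{i+1} − x_{i+1}·y_i), indices taken mod 5.
Σ = (12) + (18) + (14) + (20) + (12) = 76
Area = |Σ|/2 = 38.

38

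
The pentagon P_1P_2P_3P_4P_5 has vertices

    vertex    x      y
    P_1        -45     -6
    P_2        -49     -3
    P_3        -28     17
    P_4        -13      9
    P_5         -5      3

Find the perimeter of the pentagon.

|P_1P_2| = √((-4)² + (3)²) = √25 = 5
|P_2P_3| = √((21)² + (20)²) = √841 = 29
|P_3P_4| = √((15)² + (-8)²) = √289 = 17
|P_4P_5| = √((8)² + (-6)²) = √100 = 10
|P_5P_1| = √((-40)² + (-9)²) = √1681 = 41
Perimeter = 5 + 29 + 17 + 10 + 41 = 102.

102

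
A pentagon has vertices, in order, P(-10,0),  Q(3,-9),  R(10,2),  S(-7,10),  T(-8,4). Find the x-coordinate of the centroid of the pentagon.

Apply the shoelace formula. First the cross-terms c_i = x_i·y_{i+1} − x_{i+1}·y_i:
  90, 96, 114, 52, 40  ⇒  2A = 392, A = 196.
Then Σ (x_i + x_{i+1})·c_i = -540, so x̄ = -540 / (6·196) = -45/98.

-45/98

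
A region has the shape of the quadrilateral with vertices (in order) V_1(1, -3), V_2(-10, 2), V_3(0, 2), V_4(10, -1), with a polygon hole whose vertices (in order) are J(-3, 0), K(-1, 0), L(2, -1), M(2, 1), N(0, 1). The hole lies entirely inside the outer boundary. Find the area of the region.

43.5

Outer boundary:
V_1→V_2: (1)(2) − (-10)(-3) = -28
V_2→V_3: (-10)(2) − (0)(2) = -20
V_3→V_4: (0)(-1) − (10)(2) = -20
V_4→V_1: (10)(-3) − (1)(-1) = -29
Σ = -97
Area = |Σ|/2 = 48.5.
Hole:
Apply the shoelace (surveyor's) formula: 2A = Σ (x_i·y_{i+1} − x_{i+1}·y_i), indices taken mod 5.
Σ = (0) + (1) + (4) + (2) + (3) = 10
Area = |Σ|/2 = 5.
Net area = 48.5 − 5 = 43.5.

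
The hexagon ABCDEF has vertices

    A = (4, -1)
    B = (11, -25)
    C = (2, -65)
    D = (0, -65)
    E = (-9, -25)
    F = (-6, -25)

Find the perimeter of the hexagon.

138

|AB| = √((7)² + (-24)²) = √625 = 25
|BC| = √((-9)² + (-40)²) = √1681 = 41
|CD| = √((-2)² + (0)²) = √4 = 2
|DE| = √((-9)² + (40)²) = √1681 = 41
|EF| = √((3)² + (0)²) = √9 = 3
|FA| = √((10)² + (24)²) = √676 = 26
Perimeter = 25 + 41 + 2 + 41 + 3 + 26 = 138.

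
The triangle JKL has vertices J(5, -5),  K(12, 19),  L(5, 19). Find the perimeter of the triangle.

|JK| = √((7)² + (24)²) = √625 = 25
|KL| = √((-7)² + (0)²) = √49 = 7
|LJ| = √((0)² + (-24)²) = √576 = 24
Perimeter = 25 + 7 + 24 = 56.

56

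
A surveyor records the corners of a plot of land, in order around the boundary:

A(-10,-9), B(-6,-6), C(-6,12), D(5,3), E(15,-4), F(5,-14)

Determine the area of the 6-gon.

310

Apply the shoelace formula: 2A = Σ (x_i·y_{i+1} − x_{i+1}·y_i), indices taken mod 6.
A→B: (-10)(-6) − (-6)(-9) = 6
B→C: (-6)(12) − (-6)(-6) = -108
C→D: (-6)(3) − (5)(12) = -78
D→E: (5)(-4) − (15)(3) = -65
E→F: (15)(-14) − (5)(-4) = -190
F→A: (5)(-9) − (-10)(-14) = -185
Σ = -620
Area = |Σ|/2 = 310.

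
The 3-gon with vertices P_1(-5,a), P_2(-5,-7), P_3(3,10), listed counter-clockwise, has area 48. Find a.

5

The doubled signed area Σ (x_i y_{i+1} − x_{i+1} y_i) is linear in a.
With a=0 it equals 56; the coefficient of a is 8 (from the two edges through P_1).
So 8·a + 56 = 2·48 = 96 ⇒ a = 5.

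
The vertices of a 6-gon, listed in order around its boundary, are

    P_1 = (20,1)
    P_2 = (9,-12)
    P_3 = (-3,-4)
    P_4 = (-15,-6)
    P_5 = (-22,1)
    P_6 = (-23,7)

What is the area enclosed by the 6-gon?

402

Apply the shoelace formula: 2A = Σ (x_i·y_{i+1} − x_{i+1}·y_i), indices taken mod 6.
Σ = (-249) + (-72) + (-42) + (-147) + (-131) + (-163) = -804
Area = |Σ|/2 = 402.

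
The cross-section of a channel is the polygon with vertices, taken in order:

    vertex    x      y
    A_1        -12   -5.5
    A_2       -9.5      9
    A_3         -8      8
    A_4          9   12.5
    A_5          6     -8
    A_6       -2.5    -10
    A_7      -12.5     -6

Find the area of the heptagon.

A_1→A_2: (-12)(9) − (-9.5)(-5.5) = -160.25
A_2→A_3: (-9.5)(8) − (-8)(9) = -4
A_3→A_4: (-8)(12.5) − (9)(8) = -172
A_4→A_5: (9)(-8) − (6)(12.5) = -147
A_5→A_6: (6)(-10) − (-2.5)(-8) = -80
A_6→A_7: (-2.5)(-6) − (-12.5)(-10) = -110
A_7→A_1: (-12.5)(-5.5) − (-12)(-6) = -3.25
Σ = -676.5
Area = |Σ|/2 = 338.25.

338.25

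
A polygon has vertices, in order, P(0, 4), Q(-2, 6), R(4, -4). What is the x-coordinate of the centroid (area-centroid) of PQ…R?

Apply the shoelace formula. First the cross-terms c_i = x_i·y_{i+1} − x_{i+1}·y_i:
  8, -16, 16  ⇒  2A = 8, A = 4.
Then Σ (x_i + x_{i+1})·c_i = 16, so x̄ = 16 / (6·4) = 2/3.

2/3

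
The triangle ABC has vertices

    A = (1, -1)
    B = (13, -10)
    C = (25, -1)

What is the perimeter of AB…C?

54

|AB| = √((12)² + (-9)²) = √225 = 15
|BC| = √((12)² + (9)²) = √225 = 15
|CA| = √((-24)² + (0)²) = √576 = 24
Perimeter = 15 + 15 + 24 = 54.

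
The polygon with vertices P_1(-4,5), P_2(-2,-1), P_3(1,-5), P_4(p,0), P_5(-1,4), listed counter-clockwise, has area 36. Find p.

The doubled signed area Σ (x_i y_{i+1} − x_{i+1} y_i) is linear in p.
With p=0 it equals 36; the coefficient of p is 9 (from the two edges through P_4).
So 9·p + 36 = 2·36 = 72 ⇒ p = 4.

4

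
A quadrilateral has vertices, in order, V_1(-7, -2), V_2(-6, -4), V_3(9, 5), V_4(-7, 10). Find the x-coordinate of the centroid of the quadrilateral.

Apply the shoelace (surveyor's) formula. First the cross-terms c_i = x_i·y_{i+1} − x_{i+1}·y_i:
  16, 6, 125, 84  ⇒  2A = 231, A = 115.5.
Then Σ (x_i + x_{i+1})·c_i = -1116, so x̄ = -1116 / (6·115.5) = -124/77.

-124/77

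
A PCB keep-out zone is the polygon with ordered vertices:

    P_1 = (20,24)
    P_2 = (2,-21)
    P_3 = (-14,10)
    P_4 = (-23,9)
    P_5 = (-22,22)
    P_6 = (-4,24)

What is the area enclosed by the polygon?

Apply the shoelace formula: 2A = Σ (x_i·y_{i+1} − x_{i+1}·y_i), indices taken mod 6.
Σ = (-468) + (-274) + (104) + (-308) + (-440) + (-576) = -1962
Area = |Σ|/2 = 981.

981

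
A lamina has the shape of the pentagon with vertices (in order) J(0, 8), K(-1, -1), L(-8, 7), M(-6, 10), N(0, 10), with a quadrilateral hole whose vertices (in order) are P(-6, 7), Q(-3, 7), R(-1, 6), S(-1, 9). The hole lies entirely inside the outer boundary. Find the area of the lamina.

46.5

Outer boundary:
Σ = (8) + (-15) + (-38) + (-60) + (0) = -105
Area = |Σ|/2 = 52.5.
Hole:
Σ = (-21) + (-11) + (-3) + (47) = 12
Area = |Σ|/2 = 6.
Net area = 52.5 − 6 = 46.5.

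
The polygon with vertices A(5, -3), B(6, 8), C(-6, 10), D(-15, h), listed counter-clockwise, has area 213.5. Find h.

The doubled signed area Σ (x_i y_{i+1} − x_{i+1} y_i) is linear in h.
With h=0 it equals 361; the coefficient of h is -11 (from the two edges through D).
So -11·h + 361 = 2·213.5 = 427 ⇒ h = -6.

-6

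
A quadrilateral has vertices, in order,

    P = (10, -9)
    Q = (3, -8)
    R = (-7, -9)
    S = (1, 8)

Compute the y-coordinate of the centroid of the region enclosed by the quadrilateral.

-3

Apply the shoelace (surveyor's) formula. First the cross-terms c_i = x_i·y_{i+1} − x_{i+1}·y_i:
  -53, -83, -47, -89  ⇒  2A = -272, A = -136.
Then Σ (y_i + y_{i+1})·c_i = 2448, so ȳ = 2448 / (6·(-136)) = -3.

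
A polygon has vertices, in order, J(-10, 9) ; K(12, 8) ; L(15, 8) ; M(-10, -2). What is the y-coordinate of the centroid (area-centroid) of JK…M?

675/136

Apply the shoelace (surveyor's) formula. First the cross-terms c_i = x_i·y_{i+1} − x_{i+1}·y_i:
  -188, -24, 50, -110  ⇒  2A = -272, A = -136.
Then Σ (y_i + y_{i+1})·c_i = -4050, so ȳ = -4050 / (6·(-136)) = 675/136.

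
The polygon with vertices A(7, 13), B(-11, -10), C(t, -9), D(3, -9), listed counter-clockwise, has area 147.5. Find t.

Write out the shoelace sum; only the two edges meeting at C involve t:
2·Area = [((-11)·(-9) − t·(-10)) + (t·(-9) − 3·(-9))] + 175
       = 1·t + 301 = 295
⇒ t = -6.

-6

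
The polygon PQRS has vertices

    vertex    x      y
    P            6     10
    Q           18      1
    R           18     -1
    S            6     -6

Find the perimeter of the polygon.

46

|PQ| = √((12)² + (-9)²) = √225 = 15
|QR| = √((0)² + (-2)²) = √4 = 2
|RS| = √((-12)² + (-5)²) = √169 = 13
|SP| = √((0)² + (16)²) = √256 = 16
Perimeter = 15 + 2 + 13 + 16 = 46.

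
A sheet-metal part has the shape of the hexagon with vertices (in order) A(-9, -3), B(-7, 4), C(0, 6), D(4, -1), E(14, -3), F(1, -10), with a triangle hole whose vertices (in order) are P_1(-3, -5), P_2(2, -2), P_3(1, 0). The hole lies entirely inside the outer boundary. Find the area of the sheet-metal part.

Outer boundary:
Apply the surveyor's formula: 2A = Σ (x_i·y_{i+1} − x_{i+1}·y_i), indices taken mod 6.
A→B: (-9)(4) − (-7)(-3) = -57
B→C: (-7)(6) − (0)(4) = -42
C→D: (0)(-1) − (4)(6) = -24
D→E: (4)(-3) − (14)(-1) = 2
E→F: (14)(-10) − (1)(-3) = -137
F→A: (1)(-3) − (-9)(-10) = -93
Σ = -351
Area = |Σ|/2 = 175.5.
Hole:
Cross-terms: 16, 2, -5  ⇒  Σ = 13
Area = |Σ|/2 = 6.5.
Net area = 175.5 − 6.5 = 169.

169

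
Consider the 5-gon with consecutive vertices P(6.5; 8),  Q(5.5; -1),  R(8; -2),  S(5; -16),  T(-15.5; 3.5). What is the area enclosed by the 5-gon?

274.375

Σ = (-50.5) + (-3) + (-118) + (-230.5) + (-146.75) = -548.75
Area = |Σ|/2 = 274.375.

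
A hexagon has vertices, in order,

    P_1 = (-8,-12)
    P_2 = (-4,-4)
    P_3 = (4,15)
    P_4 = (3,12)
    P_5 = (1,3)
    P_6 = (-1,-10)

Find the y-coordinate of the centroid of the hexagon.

Apply the shoelace formula. First the cross-terms c_i = x_i·y_{i+1} − x_{i+1}·y_i:
  -16, -44, 3, -3, -7, -68  ⇒  2A = -135, A = -67.5.
Then Σ (y_i + y_{i+1})·c_i = 1353, so ȳ = 1353 / (6·(-67.5)) = -451/135.

-451/135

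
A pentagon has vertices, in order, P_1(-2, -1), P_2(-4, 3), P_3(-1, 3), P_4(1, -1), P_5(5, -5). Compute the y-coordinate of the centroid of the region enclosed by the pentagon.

-1/9

Apply Gauss's area formula. First the cross-terms c_i = x_i·y_{i+1} − x_{i+1}·y_i:
  -10, -9, -2, 0, -15  ⇒  2A = -36, A = -18.
Then Σ (y_i + y_{i+1})·c_i = 12, so ȳ = 12 / (6·(-18)) = -1/9.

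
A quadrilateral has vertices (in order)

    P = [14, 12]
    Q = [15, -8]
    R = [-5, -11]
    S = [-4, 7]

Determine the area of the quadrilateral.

361

Cross-terms: -292, -205, -79, -146  ⇒  Σ = -722
Area = |Σ|/2 = 361.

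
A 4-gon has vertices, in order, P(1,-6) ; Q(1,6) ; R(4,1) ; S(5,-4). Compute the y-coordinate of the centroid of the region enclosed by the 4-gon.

Apply the surveyor's formula. First the cross-terms c_i = x_i·y_{i+1} − x_{i+1}·y_i:
  12, -23, -21, -26  ⇒  2A = -58, A = -29.
Then Σ (y_i + y_{i+1})·c_i = 162, so ȳ = 162 / (6·(-29)) = -27/29.

-27/29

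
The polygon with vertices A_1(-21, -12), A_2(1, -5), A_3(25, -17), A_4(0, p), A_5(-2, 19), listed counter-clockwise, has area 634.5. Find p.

23

The doubled signed area Σ (x_i y_{i+1} − x_{i+1} y_i) is linear in p.
With p=0 it equals 648; the coefficient of p is 27 (from the two edges through A_4).
So 27·p + 648 = 2·634.5 = 1269 ⇒ p = 23.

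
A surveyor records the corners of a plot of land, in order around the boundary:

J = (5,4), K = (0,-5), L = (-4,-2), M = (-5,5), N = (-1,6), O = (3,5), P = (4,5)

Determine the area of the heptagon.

Cross-terms: -25, -20, -30, -25, -23, -5, -9  ⇒  Σ = -137
Area = |Σ|/2 = 68.5.

68.5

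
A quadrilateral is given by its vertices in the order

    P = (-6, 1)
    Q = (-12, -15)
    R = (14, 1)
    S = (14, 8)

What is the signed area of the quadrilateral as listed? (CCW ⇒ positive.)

230

Apply the shoelace formula: 2A = Σ (x_i·y_{i+1} − x_{i+1}·y_i), indices taken mod 4.
Σ = (102) + (198) + (98) + (62) = 460
Signed area = Σ/2 = 230 (positive ⇒ counter-clockwise traversal).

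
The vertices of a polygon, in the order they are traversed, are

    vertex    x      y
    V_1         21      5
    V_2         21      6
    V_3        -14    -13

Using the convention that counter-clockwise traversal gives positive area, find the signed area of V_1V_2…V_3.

17.5

Apply Gauss's area formula: 2A = Σ (x_i·y_{i+1} − x_{i+1}·y_i), indices taken mod 3.
Σ = (21) + (-189) + (203) = 35
Signed area = Σ/2 = 17.5 (positive ⇒ counter-clockwise traversal).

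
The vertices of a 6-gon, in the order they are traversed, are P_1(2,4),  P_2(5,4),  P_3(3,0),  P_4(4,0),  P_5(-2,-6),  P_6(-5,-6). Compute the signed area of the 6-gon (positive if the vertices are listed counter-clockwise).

-37

Apply the shoelace formula: 2A = Σ (x_i·y_{i+1} − x_{i+1}·y_i), indices taken mod 6.
Σ = (-12) + (-12) + (0) + (-24) + (-18) + (-8) = -74
Signed area = Σ/2 = -37 (negative ⇒ clockwise traversal).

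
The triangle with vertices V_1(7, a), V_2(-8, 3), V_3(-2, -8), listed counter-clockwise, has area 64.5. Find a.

The doubled signed area Σ (x_i y_{i+1} − x_{i+1} y_i) is linear in a.
With a=0 it equals 147; the coefficient of a is 6 (from the two edges through V_1).
So 6·a + 147 = 2·64.5 = 129 ⇒ a = -3.

-3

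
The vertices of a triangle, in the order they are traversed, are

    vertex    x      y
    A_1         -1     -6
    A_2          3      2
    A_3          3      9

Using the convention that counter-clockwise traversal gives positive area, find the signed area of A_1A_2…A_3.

Σ = (16) + (21) + (-9) = 28
Signed area = Σ/2 = 14 (positive ⇒ counter-clockwise traversal).

14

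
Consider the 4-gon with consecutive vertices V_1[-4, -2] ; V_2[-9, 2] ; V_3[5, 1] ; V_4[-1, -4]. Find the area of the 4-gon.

Σ = (-26) + (-19) + (-19) + (-14) = -78
Area = |Σ|/2 = 39.

39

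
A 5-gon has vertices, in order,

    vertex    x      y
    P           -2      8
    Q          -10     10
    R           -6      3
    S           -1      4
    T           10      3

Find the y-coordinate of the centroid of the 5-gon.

41/7

Apply Gauss's area formula. First the cross-terms c_i = x_i·y_{i+1} − x_{i+1}·y_i:
  60, 30, -21, -43, 86  ⇒  2A = 112, A = 56.
Then Σ (y_i + y_{i+1})·c_i = 1968, so ȳ = 1968 / (6·56) = 41/7.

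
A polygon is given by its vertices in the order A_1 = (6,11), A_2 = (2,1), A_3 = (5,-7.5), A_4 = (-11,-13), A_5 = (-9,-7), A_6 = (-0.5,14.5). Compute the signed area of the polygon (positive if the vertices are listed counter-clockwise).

-225

Σ = (-16) + (-20) + (-147.5) + (-40) + (-134) + (-92.5) = -450
Signed area = Σ/2 = -225 (negative ⇒ clockwise traversal).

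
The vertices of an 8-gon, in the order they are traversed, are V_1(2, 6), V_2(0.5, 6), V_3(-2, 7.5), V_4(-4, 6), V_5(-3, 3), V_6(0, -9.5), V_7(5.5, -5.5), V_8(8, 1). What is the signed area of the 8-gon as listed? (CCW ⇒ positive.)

Apply the surveyor's formula: 2A = Σ (x_i·y_{i+1} − x_{i+1}·y_i), indices taken mod 8.
Σ = (9) + (15.75) + (18) + (6) + (28.5) + (52.25) + (49.5) + (46) = 225
Signed area = Σ/2 = 112.5 (positive ⇒ counter-clockwise traversal).

112.5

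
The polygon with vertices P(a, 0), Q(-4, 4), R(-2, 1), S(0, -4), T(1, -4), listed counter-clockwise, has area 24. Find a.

Write out the shoelace sum; only the two edges meeting at P involve a:
2·Area = [(1·0 − a·(-4)) + (a·4 − (-4)·0)] + 16
       = 8·a + 16 = 48
⇒ a = 4.

4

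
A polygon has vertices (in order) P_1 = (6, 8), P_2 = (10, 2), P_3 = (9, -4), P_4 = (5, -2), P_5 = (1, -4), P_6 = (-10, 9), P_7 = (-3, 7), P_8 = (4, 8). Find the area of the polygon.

Σ = (-68) + (-58) + (2) + (-18) + (-31) + (-43) + (-52) + (-16) = -284
Area = |Σ|/2 = 142.

142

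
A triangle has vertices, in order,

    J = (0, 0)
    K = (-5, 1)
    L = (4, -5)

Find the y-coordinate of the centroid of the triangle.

Apply the surveyor's formula. First the cross-terms c_i = x_i·y_{i+1} − x_{i+1}·y_i:
  0, 21, 0  ⇒  2A = 21, A = 10.5.
Then Σ (y_i + y_{i+1})·c_i = -84, so ȳ = -84 / (6·10.5) = -4/3.

-4/3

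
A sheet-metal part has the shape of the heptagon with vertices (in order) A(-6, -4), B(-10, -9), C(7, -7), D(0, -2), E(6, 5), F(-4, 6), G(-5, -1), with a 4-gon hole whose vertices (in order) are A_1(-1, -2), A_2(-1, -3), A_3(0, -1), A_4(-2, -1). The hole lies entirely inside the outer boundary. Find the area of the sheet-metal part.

Outer boundary:
Apply the shoelace (surveyor's) formula: 2A = Σ (x_i·y_{i+1} − x_{i+1}·y_i), indices taken mod 7.
Σ = (14) + (133) + (-14) + (12) + (56) + (34) + (14) = 249
Area = |Σ|/2 = 124.5.
Hole:
Apply the shoelace formula: 2A = Σ (x_i·y_{i+1} − x_{i+1}·y_i), indices taken mod 4.
Σ = (1) + (1) + (-2) + (3) = 3
Area = |Σ|/2 = 1.5.
Net area = 124.5 − 1.5 = 123.

123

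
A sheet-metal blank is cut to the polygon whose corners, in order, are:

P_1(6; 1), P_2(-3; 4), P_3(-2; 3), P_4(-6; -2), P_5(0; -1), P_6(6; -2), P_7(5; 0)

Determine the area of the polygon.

Apply the surveyor's formula: 2A = Σ (x_i·y_{i+1} − x_{i+1}·y_i), indices taken mod 7.
Σ = (27) + (-1) + (22) + (6) + (6) + (10) + (5) = 75
Area = |Σ|/2 = 37.5.

37.5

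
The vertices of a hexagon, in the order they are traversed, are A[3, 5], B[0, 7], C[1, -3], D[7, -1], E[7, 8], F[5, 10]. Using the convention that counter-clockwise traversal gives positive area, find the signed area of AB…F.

61

Σ = (21) + (-7) + (20) + (63) + (30) + (-5) = 122
Signed area = Σ/2 = 61 (positive ⇒ counter-clockwise traversal).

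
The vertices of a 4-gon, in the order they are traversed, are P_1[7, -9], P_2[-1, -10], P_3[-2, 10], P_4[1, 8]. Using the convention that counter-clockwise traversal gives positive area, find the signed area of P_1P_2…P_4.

Σ = (-79) + (-30) + (-26) + (-65) = -200
Signed area = Σ/2 = -100 (negative ⇒ clockwise traversal).

-100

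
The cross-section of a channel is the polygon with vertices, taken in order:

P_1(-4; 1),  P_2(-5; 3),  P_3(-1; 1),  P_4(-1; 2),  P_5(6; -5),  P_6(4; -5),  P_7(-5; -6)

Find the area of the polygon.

Apply Gauss's area formula: 2A = Σ (x_i·y_{i+1} − x_{i+1}·y_i), indices taken mod 7.
Σ = (-7) + (-2) + (-1) + (-7) + (-10) + (-49) + (-29) = -105
Area = |Σ|/2 = 52.5.

52.5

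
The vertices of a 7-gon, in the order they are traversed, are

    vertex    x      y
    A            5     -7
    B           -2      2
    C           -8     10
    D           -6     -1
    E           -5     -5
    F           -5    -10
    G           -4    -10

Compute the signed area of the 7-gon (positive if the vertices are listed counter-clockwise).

99

Σ = (-4) + (-4) + (68) + (25) + (25) + (10) + (78) = 198
Signed area = Σ/2 = 99 (positive ⇒ counter-clockwise traversal).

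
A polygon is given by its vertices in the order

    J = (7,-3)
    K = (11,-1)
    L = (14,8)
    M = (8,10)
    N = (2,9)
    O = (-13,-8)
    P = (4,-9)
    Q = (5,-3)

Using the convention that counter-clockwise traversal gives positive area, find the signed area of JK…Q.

272.5

Apply the shoelace formula: 2A = Σ (x_i·y_{i+1} − x_{i+1}·y_i), indices taken mod 8.
Cross-terms: 26, 102, 76, 52, 101, 149, 33, 6  ⇒  Σ = 545
Signed area = Σ/2 = 272.5 (positive ⇒ counter-clockwise traversal).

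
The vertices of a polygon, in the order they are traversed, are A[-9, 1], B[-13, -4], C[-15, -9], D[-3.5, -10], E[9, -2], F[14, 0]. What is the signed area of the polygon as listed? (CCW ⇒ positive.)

Apply Gauss's area formula: 2A = Σ (x_i·y_{i+1} − x_{i+1}·y_i), indices taken mod 6.
Σ = (49) + (57) + (118.5) + (97) + (28) + (14) = 363.5
Signed area = Σ/2 = 181.75 (positive ⇒ counter-clockwise traversal).

181.75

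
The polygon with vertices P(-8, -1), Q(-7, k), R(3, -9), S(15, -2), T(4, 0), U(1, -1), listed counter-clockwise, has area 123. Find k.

-6

The doubled signed area Σ (x_i y_{i+1} − x_{i+1} y_i) is linear in k.
With k=0 it equals 180; the coefficient of k is -11 (from the two edges through Q).
So -11·k + 180 = 2·123 = 246 ⇒ k = -6.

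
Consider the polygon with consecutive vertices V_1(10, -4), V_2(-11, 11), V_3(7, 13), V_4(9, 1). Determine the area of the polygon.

Apply the shoelace formula: 2A = Σ (x_i·y_{i+1} − x_{i+1}·y_i), indices taken mod 4.
Σ = (66) + (-220) + (-110) + (-46) = -310
Area = |Σ|/2 = 155.

155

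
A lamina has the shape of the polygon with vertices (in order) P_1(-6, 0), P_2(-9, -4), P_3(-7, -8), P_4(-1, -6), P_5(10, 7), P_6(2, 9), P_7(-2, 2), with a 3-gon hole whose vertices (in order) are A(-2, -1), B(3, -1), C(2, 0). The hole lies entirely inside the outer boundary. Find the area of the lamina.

130

Outer boundary:
Apply Gauss's area formula: 2A = Σ (x_i·y_{i+1} − x_{i+1}·y_i), indices taken mod 7.
Σ = (24) + (44) + (34) + (53) + (76) + (22) + (12) = 265
Area = |Σ|/2 = 132.5.
Hole:
Σ = (5) + (2) + (-2) = 5
Area = |Σ|/2 = 2.5.
Net area = 132.5 − 2.5 = 130.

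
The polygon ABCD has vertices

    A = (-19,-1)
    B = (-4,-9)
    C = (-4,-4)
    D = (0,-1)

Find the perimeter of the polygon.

|AB| = √((15)² + (-8)²) = √289 = 17
|BC| = √((0)² + (5)²) = √25 = 5
|CD| = √((4)² + (3)²) = √25 = 5
|DA| = √((-19)² + (0)²) = √361 = 19
Perimeter = 17 + 5 + 5 + 19 = 46.

46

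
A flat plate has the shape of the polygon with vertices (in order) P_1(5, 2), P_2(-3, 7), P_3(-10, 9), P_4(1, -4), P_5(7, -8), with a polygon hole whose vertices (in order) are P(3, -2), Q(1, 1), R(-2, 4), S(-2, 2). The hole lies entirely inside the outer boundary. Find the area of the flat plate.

88

Outer boundary:
Apply Gauss's area formula: 2A = Σ (x_i·y_{i+1} − x_{i+1}·y_i), indices taken mod 5.
Σ = (41) + (43) + (31) + (20) + (54) = 189
Area = |Σ|/2 = 94.5.
Hole:
P→Q: (3)(1) − (1)(-2) = 5
Q→R: (1)(4) − (-2)(1) = 6
R→S: (-2)(2) − (-2)(4) = 4
S→P: (-2)(-2) − (3)(2) = -2
Σ = 13
Area = |Σ|/2 = 6.5.
Net area = 94.5 − 6.5 = 88.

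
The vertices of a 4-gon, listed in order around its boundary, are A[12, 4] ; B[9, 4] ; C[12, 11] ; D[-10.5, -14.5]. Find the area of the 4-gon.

68.25

Apply Gauss's area formula: 2A = Σ (x_i·y_{i+1} − x_{i+1}·y_i), indices taken mod 4.
Cross-terms: 12, 51, -58.5, 132  ⇒  Σ = 136.5
Area = |Σ|/2 = 68.25.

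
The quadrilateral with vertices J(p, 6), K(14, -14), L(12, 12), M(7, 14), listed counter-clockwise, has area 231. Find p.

-3

The doubled signed area Σ (x_i y_{i+1} − x_{i+1} y_i) is linear in p.
With p=0 it equals 378; the coefficient of p is -28 (from the two edges through J).
So -28·p + 378 = 2·231 = 462 ⇒ p = -3.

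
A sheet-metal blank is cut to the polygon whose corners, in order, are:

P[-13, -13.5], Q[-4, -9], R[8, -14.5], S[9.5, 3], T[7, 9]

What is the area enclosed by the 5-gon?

Apply the shoelace formula: 2A = Σ (x_i·y_{i+1} − x_{i+1}·y_i), indices taken mod 5.
Σ = (63) + (130) + (161.75) + (64.5) + (22.5) = 441.75
Area = |Σ|/2 = 220.875.

220.875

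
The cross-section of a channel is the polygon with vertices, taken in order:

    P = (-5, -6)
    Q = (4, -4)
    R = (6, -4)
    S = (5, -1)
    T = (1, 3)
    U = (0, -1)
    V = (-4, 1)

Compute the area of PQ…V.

Σ = (44) + (8) + (14) + (16) + (-1) + (-4) + (29) = 106
Area = |Σ|/2 = 53.

53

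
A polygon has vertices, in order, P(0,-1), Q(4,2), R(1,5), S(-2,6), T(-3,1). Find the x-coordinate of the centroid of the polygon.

Apply the shoelace formula. First the cross-terms c_i = x_i·y_{i+1} − x_{i+1}·y_i:
  4, 18, 16, 16, 3  ⇒  2A = 57, A = 28.5.
Then Σ (x_i + x_{i+1})·c_i = 1, so x̄ = 1 / (6·28.5) = 1/171.

1/171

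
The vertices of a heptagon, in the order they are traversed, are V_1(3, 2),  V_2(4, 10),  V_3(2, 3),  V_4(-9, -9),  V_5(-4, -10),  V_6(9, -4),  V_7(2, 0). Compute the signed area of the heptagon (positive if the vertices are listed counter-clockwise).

97.5

Apply the shoelace formula: 2A = Σ (x_i·y_{i+1} − x_{i+1}·y_i), indices taken mod 7.
Cross-terms: 22, -8, 9, 54, 106, 8, 4  ⇒  Σ = 195
Signed area = Σ/2 = 97.5 (positive ⇒ counter-clockwise traversal).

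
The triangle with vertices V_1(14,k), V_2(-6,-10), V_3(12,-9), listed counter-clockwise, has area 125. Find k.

The doubled signed area Σ (x_i y_{i+1} − x_{i+1} y_i) is linear in k.
With k=0 it equals 160; the coefficient of k is 18 (from the two edges through V_1).
So 18·k + 160 = 2·125 = 250 ⇒ k = 5.

5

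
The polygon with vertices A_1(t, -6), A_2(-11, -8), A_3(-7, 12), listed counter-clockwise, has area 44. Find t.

-15

Write out the shoelace sum; only the two edges meeting at A_1 involve t:
2·Area = [((-7)·(-6) − t·12) + (t·(-8) − (-11)·(-6))] + -188
       = -20·t + -212 = 88
⇒ t = -15.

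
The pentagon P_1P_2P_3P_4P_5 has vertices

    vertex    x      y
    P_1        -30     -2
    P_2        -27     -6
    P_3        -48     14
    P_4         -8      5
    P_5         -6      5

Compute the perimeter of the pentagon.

|P_1P_2| = √((3)² + (-4)²) = √25 = 5
|P_2P_3| = √((-21)² + (20)²) = √841 = 29
|P_3P_4| = √((40)² + (-9)²) = √1681 = 41
|P_4P_5| = √((2)² + (0)²) = √4 = 2
|P_5P_1| = √((-24)² + (-7)²) = √625 = 25
Perimeter = 5 + 29 + 41 + 2 + 25 = 102.

102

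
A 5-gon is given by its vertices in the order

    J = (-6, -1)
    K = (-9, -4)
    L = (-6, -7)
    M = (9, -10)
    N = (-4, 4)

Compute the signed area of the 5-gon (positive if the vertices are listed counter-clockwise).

100.5

Apply Gauss's area formula: 2A = Σ (x_i·y_{i+1} − x_{i+1}·y_i), indices taken mod 5.
Cross-terms: 15, 39, 123, -4, 28  ⇒  Σ = 201
Signed area = Σ/2 = 100.5 (positive ⇒ counter-clockwise traversal).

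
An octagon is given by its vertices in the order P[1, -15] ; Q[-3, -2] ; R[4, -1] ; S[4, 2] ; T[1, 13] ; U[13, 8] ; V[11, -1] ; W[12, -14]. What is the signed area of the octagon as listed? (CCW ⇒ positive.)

-272

Cross-terms: -47, 11, 12, 50, -161, -101, -142, -166  ⇒  Σ = -544
Signed area = Σ/2 = -272 (negative ⇒ clockwise traversal).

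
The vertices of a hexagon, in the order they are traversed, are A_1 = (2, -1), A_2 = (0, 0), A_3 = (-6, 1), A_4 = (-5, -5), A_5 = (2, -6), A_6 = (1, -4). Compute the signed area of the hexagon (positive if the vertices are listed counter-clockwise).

Apply the shoelace formula: 2A = Σ (x_i·y_{i+1} − x_{i+1}·y_i), indices taken mod 6.
Σ = (0) + (0) + (35) + (40) + (-2) + (7) = 80
Signed area = Σ/2 = 40 (positive ⇒ counter-clockwise traversal).

40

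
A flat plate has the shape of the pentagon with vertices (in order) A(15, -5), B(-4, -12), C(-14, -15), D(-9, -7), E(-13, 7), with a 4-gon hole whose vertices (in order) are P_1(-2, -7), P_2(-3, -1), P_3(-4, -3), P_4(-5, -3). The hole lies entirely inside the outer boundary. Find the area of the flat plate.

Outer boundary:
Σ = (-200) + (-108) + (-37) + (-154) + (-40) = -539
Area = |Σ|/2 = 269.5.
Hole:
Apply the surveyor's formula: 2A = Σ (x_i·y_{i+1} − x_{i+1}·y_i), indices taken mod 4.
P_1→P_2: (-2)(-1) − (-3)(-7) = -19
P_2→P_3: (-3)(-3) − (-4)(-1) = 5
P_3→P_4: (-4)(-3) − (-5)(-3) = -3
P_4→P_1: (-5)(-7) − (-2)(-3) = 29
Σ = 12
Area = |Σ|/2 = 6.
Net area = 269.5 − 6 = 263.5.

263.5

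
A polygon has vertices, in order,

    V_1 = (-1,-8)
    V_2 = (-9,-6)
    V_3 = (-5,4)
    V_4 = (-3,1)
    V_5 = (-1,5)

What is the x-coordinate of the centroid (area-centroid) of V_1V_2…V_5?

-779/189

Apply the surveyor's formula. First the cross-terms c_i = x_i·y_{i+1} − x_{i+1}·y_i:
  -66, -66, 7, -14, 13  ⇒  2A = -126, A = -63.
Then Σ (x_i + x_{i+1})·c_i = 1558, so x̄ = 1558 / (6·(-63)) = -779/189.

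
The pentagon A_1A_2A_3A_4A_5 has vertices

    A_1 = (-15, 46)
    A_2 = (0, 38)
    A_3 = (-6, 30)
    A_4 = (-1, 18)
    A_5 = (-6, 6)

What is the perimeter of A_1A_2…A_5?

|A_1A_2| = √((15)² + (-8)²) = √289 = 17
|A_2A_3| = √((-6)² + (-8)²) = √100 = 10
|A_3A_4| = √((5)² + (-12)²) = √169 = 13
|A_4A_5| = √((-5)² + (-12)²) = √169 = 13
|A_5A_1| = √((-9)² + (40)²) = √1681 = 41
Perimeter = 17 + 10 + 13 + 13 + 41 = 94.

94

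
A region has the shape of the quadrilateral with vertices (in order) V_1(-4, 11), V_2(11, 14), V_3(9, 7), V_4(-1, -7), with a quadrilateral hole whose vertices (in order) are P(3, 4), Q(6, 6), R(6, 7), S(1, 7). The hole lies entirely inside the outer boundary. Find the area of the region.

Outer boundary:
Apply the shoelace (surveyor's) formula: 2A = Σ (x_i·y_{i+1} − x_{i+1}·y_i), indices taken mod 4.
Σ = (-177) + (-49) + (-56) + (-39) = -321
Area = |Σ|/2 = 160.5.
Hole:
Apply Gauss's area formula: 2A = Σ (x_i·y_{i+1} − x_{i+1}·y_i), indices taken mod 4.
Σ = (-6) + (6) + (35) + (-17) = 18
Area = |Σ|/2 = 9.
Net area = 160.5 − 9 = 151.5.

151.5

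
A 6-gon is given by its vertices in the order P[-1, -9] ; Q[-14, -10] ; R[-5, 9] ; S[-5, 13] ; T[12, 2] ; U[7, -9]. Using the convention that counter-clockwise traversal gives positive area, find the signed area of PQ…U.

-336

Σ = (-116) + (-176) + (-20) + (-166) + (-122) + (-72) = -672
Signed area = Σ/2 = -336 (negative ⇒ clockwise traversal).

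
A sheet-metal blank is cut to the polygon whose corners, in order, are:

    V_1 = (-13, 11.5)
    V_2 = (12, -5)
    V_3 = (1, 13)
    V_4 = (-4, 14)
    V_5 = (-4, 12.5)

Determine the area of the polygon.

Apply Gauss's area formula: 2A = Σ (x_i·y_{i+1} − x_{i+1}·y_i), indices taken mod 5.
V_1→V_2: (-13)(-5) − (12)(11.5) = -73
V_2→V_3: (12)(13) − (1)(-5) = 161
V_3→V_4: (1)(14) − (-4)(13) = 66
V_4→V_5: (-4)(12.5) − (-4)(14) = 6
V_5→V_1: (-4)(11.5) − (-13)(12.5) = 116.5
Σ = 276.5
Area = |Σ|/2 = 138.25.

138.25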